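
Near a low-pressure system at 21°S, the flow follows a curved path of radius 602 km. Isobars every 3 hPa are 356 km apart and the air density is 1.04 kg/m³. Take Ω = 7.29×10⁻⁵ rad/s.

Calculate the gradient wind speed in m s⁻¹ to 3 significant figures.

Coriolis parameter at 21°S:
f = 2Ω sin φ = 2 × 7.29×10⁻⁵ × sin 21° = 5.23×10⁻⁵ s⁻¹
Pressure gradient: |∂P/∂n| = 300 Pa / 356000 m = 8.43×10⁻⁴ Pa/m
Geostrophic speed: V_g = |∂P/∂n|/(fρ) = 8.43×10⁻⁴/(5.23×10⁻⁵ × 1.04) = 15.5 m/s
Around a low, centrifugal force acts outward with Coriolis, so pressure-gradient force balances both:
(1/ρ)|∂P/∂n| = fV + V²/R  →  V² + fR·V − fR·V_g = 0
With fR = 5.23×10⁻⁵ × 602×10³ m = 31.5 m/s:
V = [−fR + √((fR)² + 4 fR V_g)]/2 = [−31.5 + √(31.5² + 4×31.5×15.5)]/2 = 11.4 m/s
Subgeostrophic (V < V_g = 15.5 m/s), as expected around a low.

11.4 m s⁻¹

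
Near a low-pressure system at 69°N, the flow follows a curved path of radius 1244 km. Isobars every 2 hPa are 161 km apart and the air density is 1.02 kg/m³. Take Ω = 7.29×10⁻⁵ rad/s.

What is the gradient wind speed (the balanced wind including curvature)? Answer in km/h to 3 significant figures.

30.7 km/h

Coriolis parameter at 69°N:
f = 2Ω sin φ = 2 × 7.29×10⁻⁵ × sin 69° = 1.36×10⁻⁴ s⁻¹
Pressure gradient: |∂P/∂n| = 200 Pa / 161000 m = 1.24×10⁻³ Pa/m
Geostrophic speed: V_g = |∂P/∂n|/(fρ) = 1.24×10⁻³/(1.36×10⁻⁴ × 1.02) = 8.95 m/s
Around a low, centrifugal force acts outward with Coriolis, so pressure-gradient force balances both:
(1/ρ)|∂P/∂n| = fV + V²/R  →  V² + fR·V − fR·V_g = 0
With fR = 1.36×10⁻⁴ × 1244×10³ m = 169 m/s:
V = [−fR + √((fR)² + 4 fR V_g)]/2 = [−169 + √(169² + 4×169×8.95)]/2 = 8.52 m/s
Subgeostrophic (V < V_g = 8.95 m/s), as expected around a low.
Converting: 8.52 m/s × 3.6 = 30.7 km/h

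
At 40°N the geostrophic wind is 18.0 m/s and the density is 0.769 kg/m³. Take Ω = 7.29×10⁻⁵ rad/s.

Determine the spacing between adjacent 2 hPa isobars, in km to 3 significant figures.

154 km

Coriolis parameter at 40°N:
f = 2Ω sin φ = 2 × 7.29×10⁻⁵ × sin 40° = 9.37×10⁻⁵ s⁻¹
Geostrophic balance rearranged: |∂P/∂n| = f ρ V_g
|∂P/∂n| = 9.37×10⁻⁵ × 0.769 × 18.0 = 1.30×10⁻³ Pa/m
Isobar spacing: Δn = ΔP/|∂P/∂n| = 200 Pa / 1.30×10⁻³ Pa/m = 154172 m ≈ 154 km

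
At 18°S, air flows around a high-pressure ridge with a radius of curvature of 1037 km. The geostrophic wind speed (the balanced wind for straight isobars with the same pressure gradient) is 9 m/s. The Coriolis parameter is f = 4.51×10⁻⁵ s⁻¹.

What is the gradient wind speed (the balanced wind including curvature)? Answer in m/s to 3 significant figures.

12.2 m/s

Around a high, pressure-gradient force acts outward with centrifugal, so Coriolis balances both:
fV = (1/ρ)|∂P/∂n| + V²/R  →  V² − fR·V + fR·V_g = 0
With fR = 4.51×10⁻⁵ × 1037×10³ m = 46.8 m/s:
V = [fR − √((fR)² − 4 fR V_g)]/2 = [46.8 − √(46.8² − 4×46.8×9)]/2 = 12.2 m/s
Supergeostrophic (V > V_g = 9 m/s), as expected around a high.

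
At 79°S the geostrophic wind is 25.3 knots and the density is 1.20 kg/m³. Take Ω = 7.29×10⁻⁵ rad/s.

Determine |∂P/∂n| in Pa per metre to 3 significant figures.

2.24×10⁻³ Pa/m

Coriolis parameter at 79°S:
f = 2Ω sin φ = 2 × 7.29×10⁻⁵ × sin 79° = 1.43×10⁻⁴ s⁻¹
Wind speed in SI: 25.3 knots = 13.0 m/s
Geostrophic balance rearranged: |∂P/∂n| = f ρ V_g
|∂P/∂n| = 1.43×10⁻⁴ × 1.20 × 13.0 = 2.24×10⁻³ Pa/m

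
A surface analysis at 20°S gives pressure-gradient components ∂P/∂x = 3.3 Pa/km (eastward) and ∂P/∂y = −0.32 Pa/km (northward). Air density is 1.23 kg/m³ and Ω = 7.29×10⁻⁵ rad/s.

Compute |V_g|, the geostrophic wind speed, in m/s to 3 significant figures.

Coriolis parameter at 20°S:
f = 2Ω sin φ = 2 × 7.29×10⁻⁵ × sin 20° = 4.99×10⁻⁵ s⁻¹
In the Southern Hemisphere f is negative: f = −4.99×10⁻⁵ s⁻¹.
Component geostrophic relations (x east, y north):
u_g = −(1/(fρ)) ∂P/∂y,  v_g = (1/(fρ)) ∂P/∂x
u_g = −(−0.32×10⁻³)/(−4.99×10⁻⁵ × 1.23) = −5.22 m/s;  v_g = (3.3×10⁻³)/(−4.99×10⁻⁵ × 1.23) = −53.8 m/s
|V_g| = √(u_g² + v_g²) = 54.1 m/s

54.1 m/s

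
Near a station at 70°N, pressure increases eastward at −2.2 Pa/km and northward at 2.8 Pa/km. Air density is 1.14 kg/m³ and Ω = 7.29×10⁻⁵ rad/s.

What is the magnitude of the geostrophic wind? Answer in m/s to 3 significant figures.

Coriolis parameter at 70°N:
f = 2Ω sin φ = 2 × 7.29×10⁻⁵ × sin 70° = 1.37×10⁻⁴ s⁻¹
Component geostrophic relations (x east, y north):
u_g = −(1/(fρ)) ∂P/∂y,  v_g = (1/(fρ)) ∂P/∂x
u_g = −(2.8×10⁻³)/(1.37×10⁻⁴ × 1.14) = −17.9 m/s;  v_g = (−2.2×10⁻³)/(1.37×10⁻⁴ × 1.14) = −14.1 m/s
|V_g| = √(u_g² + v_g²) = 22.8 m/s

22.8 m/s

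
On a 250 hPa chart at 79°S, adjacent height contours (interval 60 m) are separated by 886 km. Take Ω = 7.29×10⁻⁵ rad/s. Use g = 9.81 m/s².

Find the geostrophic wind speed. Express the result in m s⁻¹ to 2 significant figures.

4.6 m s⁻¹

Coriolis parameter at 79°S:
f = 2Ω sin φ = 2 × 7.29×10⁻⁵ × sin 79° = 1.43×10⁻⁴ s⁻¹
Height gradient: |∂Z/∂n| = 60 m / 886000 m = 6.77×10⁻⁵
On a pressure surface, geostrophic balance gives V_g = (g/f)|∂Z/∂n|:
V_g = 9.81 × 6.77×10⁻⁵ / 1.43×10⁻⁴ = 4.64 m/s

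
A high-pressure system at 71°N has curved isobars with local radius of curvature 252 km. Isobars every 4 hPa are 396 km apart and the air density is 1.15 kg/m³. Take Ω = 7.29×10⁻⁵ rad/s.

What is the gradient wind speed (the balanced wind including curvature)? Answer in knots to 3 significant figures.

16.3 knots

Coriolis parameter at 71°N:
f = 2Ω sin φ = 2 × 7.29×10⁻⁵ × sin 71° = 1.38×10⁻⁴ s⁻¹
Pressure gradient: |∂P/∂n| = 400 Pa / 396000 m = 1.01×10⁻³ Pa/m
Geostrophic speed: V_g = |∂P/∂n|/(fρ) = 1.01×10⁻³/(1.38×10⁻⁴ × 1.15) = 6.37 m/s
Around a high, pressure-gradient force acts outward with centrifugal, so Coriolis balances both:
fV = (1/ρ)|∂P/∂n| + V²/R  →  V² − fR·V + fR·V_g = 0
With fR = 1.38×10⁻⁴ × 252×10³ m = 34.7 m/s:
V = [fR − √((fR)² − 4 fR V_g)]/2 = [34.7 − √(34.7² − 4×34.7×6.37)]/2 = 8.4 m/s
Supergeostrophic (V > V_g = 6.37 m/s), as expected around a high.
Converting: 8.4 m/s × 1.944 = 16.3 knots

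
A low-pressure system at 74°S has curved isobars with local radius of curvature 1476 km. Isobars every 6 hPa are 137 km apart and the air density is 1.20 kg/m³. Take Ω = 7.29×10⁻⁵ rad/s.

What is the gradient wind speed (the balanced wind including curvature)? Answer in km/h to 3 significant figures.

Coriolis parameter at 74°S:
f = 2Ω sin φ = 2 × 7.29×10⁻⁵ × sin 74° = 1.40×10⁻⁴ s⁻¹
Pressure gradient: |∂P/∂n| = 600 Pa / 137000 m = 4.38×10⁻³ Pa/m
Geostrophic speed: V_g = |∂P/∂n|/(fρ) = 4.38×10⁻³/(1.40×10⁻⁴ × 1.20) = 26.0 m/s
Around a low, centrifugal force acts outward with Coriolis, so pressure-gradient force balances both:
(1/ρ)|∂P/∂n| = fV + V²/R  →  V² + fR·V − fR·V_g = 0
With fR = 1.40×10⁻⁴ × 1476×10³ m = 207 m/s:
V = [−fR + √((fR)² + 4 fR V_g)]/2 = [−207 + √(207² + 4×207×26)]/2 = 23.4 m/s
Subgeostrophic (V < V_g = 26 m/s), as expected around a low.
Converting: 23.4 m/s × 3.6 = 84.2 km/h

84.2 km/h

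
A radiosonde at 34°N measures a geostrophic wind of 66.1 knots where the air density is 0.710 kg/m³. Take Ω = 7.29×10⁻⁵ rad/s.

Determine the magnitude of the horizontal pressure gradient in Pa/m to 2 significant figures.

2.0×10⁻³ Pa/m

Coriolis parameter at 34°N:
f = 2Ω sin φ = 2 × 7.29×10⁻⁵ × sin 34° = 8.15×10⁻⁵ s⁻¹
Wind speed in SI: 66.1 knots = 34.0 m/s
Geostrophic balance rearranged: |∂P/∂n| = f ρ V_g
|∂P/∂n| = 8.15×10⁻⁵ × 0.710 × 34.0 = 1.97×10⁻³ Pa/m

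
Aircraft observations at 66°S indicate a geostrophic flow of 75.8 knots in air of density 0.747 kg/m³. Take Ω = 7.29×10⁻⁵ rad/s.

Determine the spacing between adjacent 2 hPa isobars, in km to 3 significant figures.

Coriolis parameter at 66°S:
f = 2Ω sin φ = 2 × 7.29×10⁻⁵ × sin 66° = 1.33×10⁻⁴ s⁻¹
Wind speed in SI: 75.8 knots = 39.0 m/s
Geostrophic balance rearranged: |∂P/∂n| = f ρ V_g
|∂P/∂n| = 1.33×10⁻⁴ × 0.747 × 39.0 = 3.88×10⁻³ Pa/m
Isobar spacing: Δn = ΔP/|∂P/∂n| = 200 Pa / 3.88×10⁻³ Pa/m = 51548 m ≈ 51.5 km

51.5 km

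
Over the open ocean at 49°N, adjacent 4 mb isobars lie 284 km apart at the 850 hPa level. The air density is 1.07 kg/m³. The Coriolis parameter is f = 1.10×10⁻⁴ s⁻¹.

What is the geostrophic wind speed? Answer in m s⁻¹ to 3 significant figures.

Pressure gradient: |∂P/∂n| = 400 Pa / 284000 m = 1.41×10⁻³ Pa/m
Geostrophic balance (pressure-gradient force = Coriolis force):
V_g = (1/(fρ)) |∂P/∂n| = 1.41×10⁻³ / (1.10×10⁻⁴ × 1.07) = 12.0 m/s

12.0 m s⁻¹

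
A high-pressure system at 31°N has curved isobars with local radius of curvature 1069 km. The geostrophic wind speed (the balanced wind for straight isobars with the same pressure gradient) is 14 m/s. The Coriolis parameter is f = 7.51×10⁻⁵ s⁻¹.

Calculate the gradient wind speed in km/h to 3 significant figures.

65.0 km/h

Around a high, pressure-gradient force acts outward with centrifugal, so Coriolis balances both:
fV = (1/ρ)|∂P/∂n| + V²/R  →  V² − fR·V + fR·V_g = 0
With fR = 7.51×10⁻⁵ × 1069×10³ m = 80.3 m/s:
V = [fR − √((fR)² − 4 fR V_g)]/2 = [80.3 − √(80.3² − 4×80.3×14)]/2 = 18.1 m/s
Supergeostrophic (V > V_g = 14 m/s), as expected around a high.
Converting: 18.1 m/s × 3.6 = 65.0 km/h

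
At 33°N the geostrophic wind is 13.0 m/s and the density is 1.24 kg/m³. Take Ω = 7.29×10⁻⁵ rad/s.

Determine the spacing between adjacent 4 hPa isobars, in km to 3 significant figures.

312 km

Coriolis parameter at 33°N:
f = 2Ω sin φ = 2 × 7.29×10⁻⁵ × sin 33° = 7.94×10⁻⁵ s⁻¹
Geostrophic balance rearranged: |∂P/∂n| = f ρ V_g
|∂P/∂n| = 7.94×10⁻⁵ × 1.24 × 13.0 = 1.28×10⁻³ Pa/m
Isobar spacing: Δn = ΔP/|∂P/∂n| = 400 Pa / 1.28×10⁻³ Pa/m = 312485 m ≈ 312 km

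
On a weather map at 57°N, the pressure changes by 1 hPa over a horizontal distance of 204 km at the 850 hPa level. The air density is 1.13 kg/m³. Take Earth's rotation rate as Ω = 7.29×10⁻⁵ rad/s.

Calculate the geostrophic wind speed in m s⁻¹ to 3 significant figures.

3.55 m s⁻¹

Coriolis parameter at 57°N:
f = 2Ω sin φ = 2 × 7.29×10⁻⁵ × sin 57° = 1.22×10⁻⁴ s⁻¹
Pressure gradient: |∂P/∂n| = 100 Pa / 204000 m = 4.90×10⁻⁴ Pa/m
Geostrophic balance (pressure-gradient force = Coriolis force):
V_g = (1/(fρ)) |∂P/∂n| = 4.90×10⁻⁴ / (1.22×10⁻⁴ × 1.13) = 3.55 m/s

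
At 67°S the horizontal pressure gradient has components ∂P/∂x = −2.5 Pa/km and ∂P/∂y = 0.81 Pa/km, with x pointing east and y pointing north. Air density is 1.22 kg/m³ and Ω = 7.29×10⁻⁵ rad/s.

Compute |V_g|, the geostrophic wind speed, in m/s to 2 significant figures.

Coriolis parameter at 67°S:
f = 2Ω sin φ = 2 × 7.29×10⁻⁵ × sin 67° = 1.34×10⁻⁴ s⁻¹
In the Southern Hemisphere f is negative: f = −1.34×10⁻⁴ s⁻¹.
Component geostrophic relations (x east, y north):
u_g = −(1/(fρ)) ∂P/∂y,  v_g = (1/(fρ)) ∂P/∂x
u_g = −(0.81×10⁻³)/(−1.34×10⁻⁴ × 1.22) = 4.95 m/s;  v_g = (−2.5×10⁻³)/(−1.34×10⁻⁴ × 1.22) = 15.3 m/s
|V_g| = √(u_g² + v_g²) = 16.0 m/s

16 m/s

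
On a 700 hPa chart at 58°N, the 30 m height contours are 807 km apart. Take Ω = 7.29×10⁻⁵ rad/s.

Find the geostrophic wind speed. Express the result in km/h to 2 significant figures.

11 km/h

Coriolis parameter at 58°N:
f = 2Ω sin φ = 2 × 7.29×10⁻⁵ × sin 58° = 1.24×10⁻⁴ s⁻¹
Height gradient: |∂Z/∂n| = 30 m / 807000 m = 3.72×10⁻⁵
On a pressure surface, geostrophic balance gives V_g = (g/f)|∂Z/∂n|:
V_g = 9.81 × 3.72×10⁻⁵ / 1.24×10⁻⁴ = 2.95 m/s
Converting: 2.95 m/s × 3.6 = 11 km/h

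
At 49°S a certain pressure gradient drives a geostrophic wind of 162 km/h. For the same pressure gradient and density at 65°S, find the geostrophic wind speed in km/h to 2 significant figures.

130 km/h

With the same pressure gradient and density, V_g ∝ 1/f ∝ 1/sin φ.
V₂ = V₁ · sin φ₁ / sin φ₂ = 162 × sin 49° / sin 65°
V₂ = 162 × 0.7547/0.9063 = 130 km/h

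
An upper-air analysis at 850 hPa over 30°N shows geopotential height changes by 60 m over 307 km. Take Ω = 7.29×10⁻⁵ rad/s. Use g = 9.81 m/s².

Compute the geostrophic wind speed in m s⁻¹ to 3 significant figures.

Coriolis parameter at 30°N:
f = 2Ω sin φ = 2 × 7.29×10⁻⁵ × sin 30° = 7.29×10⁻⁵ s⁻¹
Height gradient: |∂Z/∂n| = 60 m / 307000 m = 1.95×10⁻⁴
On a pressure surface, geostrophic balance gives V_g = (g/f)|∂Z/∂n|:
V_g = 9.81 × 1.95×10⁻⁴ / 7.29×10⁻⁵ = 26.3 m/s

26.3 m s⁻¹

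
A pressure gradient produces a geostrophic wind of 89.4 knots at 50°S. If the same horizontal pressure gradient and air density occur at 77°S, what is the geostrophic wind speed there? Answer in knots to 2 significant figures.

With the same pressure gradient and density, V_g ∝ 1/f ∝ 1/sin φ.
V₂ = V₁ · sin φ₁ / sin φ₂ = 89.4 × sin 50° / sin 77°
V₂ = 89.4 × 0.7660/0.9744 = 70 knots

70 knots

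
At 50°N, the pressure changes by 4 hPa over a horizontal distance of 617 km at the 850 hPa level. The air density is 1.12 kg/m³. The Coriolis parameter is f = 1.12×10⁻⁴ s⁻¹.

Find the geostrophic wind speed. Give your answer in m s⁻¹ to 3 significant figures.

Pressure gradient: |∂P/∂n| = 400 Pa / 617000 m = 6.48×10⁻⁴ Pa/m
Geostrophic balance (pressure-gradient force = Coriolis force):
V_g = (1/(fρ)) |∂P/∂n| = 6.48×10⁻⁴ / (1.12×10⁻⁴ × 1.12) = 5.17 m/s

5.17 m s⁻¹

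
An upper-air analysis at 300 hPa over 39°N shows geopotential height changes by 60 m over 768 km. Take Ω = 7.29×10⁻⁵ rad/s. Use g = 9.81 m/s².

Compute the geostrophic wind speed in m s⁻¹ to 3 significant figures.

Coriolis parameter at 39°N:
f = 2Ω sin φ = 2 × 7.29×10⁻⁵ × sin 39° = 9.18×10⁻⁵ s⁻¹
Height gradient: |∂Z/∂n| = 60 m / 768000 m = 7.81×10⁻⁵
On a pressure surface, geostrophic balance gives V_g = (g/f)|∂Z/∂n|:
V_g = 9.81 × 7.81×10⁻⁵ / 9.18×10⁻⁵ = 8.35 m/s

8.35 m s⁻¹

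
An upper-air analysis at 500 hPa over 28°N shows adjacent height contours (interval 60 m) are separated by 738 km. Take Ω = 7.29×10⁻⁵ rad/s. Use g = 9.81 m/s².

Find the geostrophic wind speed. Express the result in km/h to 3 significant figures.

Coriolis parameter at 28°N:
f = 2Ω sin φ = 2 × 7.29×10⁻⁵ × sin 28° = 6.84×10⁻⁵ s⁻¹
Height gradient: |∂Z/∂n| = 60 m / 738000 m = 8.13×10⁻⁵
On a pressure surface, geostrophic balance gives V_g = (g/f)|∂Z/∂n|:
V_g = 9.81 × 8.13×10⁻⁵ / 6.84×10⁻⁵ = 11.7 m/s
Converting: 11.7 m/s × 3.6 = 41.9 km/h

41.9 km/h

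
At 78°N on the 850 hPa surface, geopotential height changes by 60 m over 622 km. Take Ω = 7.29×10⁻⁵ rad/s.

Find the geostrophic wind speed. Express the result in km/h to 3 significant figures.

Coriolis parameter at 78°N:
f = 2Ω sin φ = 2 × 7.29×10⁻⁵ × sin 78° = 1.43×10⁻⁴ s⁻¹
Height gradient: |∂Z/∂n| = 60 m / 622000 m = 9.65×10⁻⁵
On a pressure surface, geostrophic balance gives V_g = (g/f)|∂Z/∂n|:
V_g = 9.81 × 9.65×10⁻⁵ / 1.43×10⁻⁴ = 6.64 m/s
Converting: 6.64 m/s × 3.6 = 23.9 km/h

23.9 km/h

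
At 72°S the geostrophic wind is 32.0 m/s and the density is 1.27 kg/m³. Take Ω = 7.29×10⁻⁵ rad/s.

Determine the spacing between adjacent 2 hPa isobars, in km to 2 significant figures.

35 km

Coriolis parameter at 72°S:
f = 2Ω sin φ = 2 × 7.29×10⁻⁵ × sin 72° = 1.39×10⁻⁴ s⁻¹
Geostrophic balance rearranged: |∂P/∂n| = f ρ V_g
|∂P/∂n| = 1.39×10⁻⁴ × 1.27 × 32.0 = 5.64×10⁻³ Pa/m
Isobar spacing: Δn = ΔP/|∂P/∂n| = 200 Pa / 5.64×10⁻³ Pa/m = 35491 m ≈ 35 km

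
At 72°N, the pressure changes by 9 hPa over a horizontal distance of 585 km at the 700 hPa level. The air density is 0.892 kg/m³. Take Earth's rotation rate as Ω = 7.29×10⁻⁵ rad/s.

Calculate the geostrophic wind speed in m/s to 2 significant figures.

12 m/s

Coriolis parameter at 72°N:
f = 2Ω sin φ = 2 × 7.29×10⁻⁵ × sin 72° = 1.39×10⁻⁴ s⁻¹
Pressure gradient: |∂P/∂n| = 900 Pa / 585000 m = 1.54×10⁻³ Pa/m
Geostrophic balance (pressure-gradient force = Coriolis force):
V_g = (1/(fρ)) |∂P/∂n| = 1.54×10⁻³ / (1.39×10⁻⁴ × 0.892) = 12.4 m/s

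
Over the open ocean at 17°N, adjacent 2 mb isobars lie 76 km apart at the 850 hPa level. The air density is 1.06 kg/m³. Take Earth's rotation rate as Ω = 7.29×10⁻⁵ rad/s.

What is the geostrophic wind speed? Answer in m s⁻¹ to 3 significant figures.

Coriolis parameter at 17°N:
f = 2Ω sin φ = 2 × 7.29×10⁻⁵ × sin 17° = 4.26×10⁻⁵ s⁻¹
Pressure gradient: |∂P/∂n| = 200 Pa / 76000 m = 2.63×10⁻³ Pa/m
Geostrophic balance (pressure-gradient force = Coriolis force):
V_g = (1/(fρ)) |∂P/∂n| = 2.63×10⁻³ / (4.26×10⁻⁵ × 1.06) = 58.2 m/s

58.2 m s⁻¹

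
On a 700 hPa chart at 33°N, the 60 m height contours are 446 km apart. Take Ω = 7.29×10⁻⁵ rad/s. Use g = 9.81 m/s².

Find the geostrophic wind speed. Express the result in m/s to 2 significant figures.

17 m/s

Coriolis parameter at 33°N:
f = 2Ω sin φ = 2 × 7.29×10⁻⁵ × sin 33° = 7.94×10⁻⁵ s⁻¹
Height gradient: |∂Z/∂n| = 60 m / 446000 m = 1.35×10⁻⁴
On a pressure surface, geostrophic balance gives V_g = (g/f)|∂Z/∂n|:
V_g = 9.81 × 1.35×10⁻⁴ / 7.94×10⁻⁵ = 16.6 m/s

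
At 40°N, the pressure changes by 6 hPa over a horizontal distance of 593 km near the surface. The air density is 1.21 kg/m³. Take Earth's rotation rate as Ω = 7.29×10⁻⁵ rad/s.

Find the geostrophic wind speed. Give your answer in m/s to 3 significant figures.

Coriolis parameter at 40°N:
f = 2Ω sin φ = 2 × 7.29×10⁻⁵ × sin 40° = 9.37×10⁻⁵ s⁻¹
Pressure gradient: |∂P/∂n| = 600 Pa / 593000 m = 1.01×10⁻³ Pa/m
Geostrophic balance (pressure-gradient force = Coriolis force):
V_g = (1/(fρ)) |∂P/∂n| = 1.01×10⁻³ / (9.37×10⁻⁵ × 1.21) = 8.92 m/s

8.92 m/s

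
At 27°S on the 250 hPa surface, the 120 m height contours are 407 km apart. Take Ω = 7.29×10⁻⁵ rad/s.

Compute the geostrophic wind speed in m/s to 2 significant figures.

Coriolis parameter at 27°S:
f = 2Ω sin φ = 2 × 7.29×10⁻⁵ × sin 27° = 6.62×10⁻⁵ s⁻¹
Height gradient: |∂Z/∂n| = 120 m / 407000 m = 2.95×10⁻⁴
On a pressure surface, geostrophic balance gives V_g = (g/f)|∂Z/∂n|:
V_g = 9.81 × 2.95×10⁻⁴ / 6.62×10⁻⁵ = 43.7 m/s

44 m/s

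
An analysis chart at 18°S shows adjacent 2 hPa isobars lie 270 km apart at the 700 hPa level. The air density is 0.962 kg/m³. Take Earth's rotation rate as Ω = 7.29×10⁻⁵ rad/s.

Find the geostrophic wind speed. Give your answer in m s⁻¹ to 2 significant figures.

17 m s⁻¹

Coriolis parameter at 18°S:
f = 2Ω sin φ = 2 × 7.29×10⁻⁵ × sin 18° = 4.51×10⁻⁵ s⁻¹
Pressure gradient: |∂P/∂n| = 200 Pa / 270000 m = 7.41×10⁻⁴ Pa/m
Geostrophic balance (pressure-gradient force = Coriolis force):
V_g = (1/(fρ)) |∂P/∂n| = 7.41×10⁻⁴ / (4.51×10⁻⁵ × 0.962) = 17.1 m/s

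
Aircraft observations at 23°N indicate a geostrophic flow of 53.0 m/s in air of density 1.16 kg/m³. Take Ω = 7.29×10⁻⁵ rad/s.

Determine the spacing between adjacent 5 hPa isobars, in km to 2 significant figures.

Coriolis parameter at 23°N:
f = 2Ω sin φ = 2 × 7.29×10⁻⁵ × sin 23° = 5.70×10⁻⁵ s⁻¹
Geostrophic balance rearranged: |∂P/∂n| = f ρ V_g
|∂P/∂n| = 5.70×10⁻⁵ × 1.16 × 53.0 = 3.50×10⁻³ Pa/m
Isobar spacing: Δn = ΔP/|∂P/∂n| = 500 Pa / 3.50×10⁻³ Pa/m = 142758 m ≈ 140 km

140 km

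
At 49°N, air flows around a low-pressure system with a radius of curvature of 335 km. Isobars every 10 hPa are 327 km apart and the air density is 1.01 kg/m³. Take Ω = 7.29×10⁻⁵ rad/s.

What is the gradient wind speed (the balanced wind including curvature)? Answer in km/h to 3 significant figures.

Coriolis parameter at 49°N:
f = 2Ω sin φ = 2 × 7.29×10⁻⁵ × sin 49° = 1.10×10⁻⁴ s⁻¹
Pressure gradient: |∂P/∂n| = 1000 Pa / 327000 m = 3.06×10⁻³ Pa/m
Geostrophic speed: V_g = |∂P/∂n|/(fρ) = 3.06×10⁻³/(1.10×10⁻⁴ × 1.01) = 27.5 m/s
Around a low, centrifugal force acts outward with Coriolis, so pressure-gradient force balances both:
(1/ρ)|∂P/∂n| = fV + V²/R  →  V² + fR·V − fR·V_g = 0
With fR = 1.10×10⁻⁴ × 335×10³ m = 36.9 m/s:
V = [−fR + √((fR)² + 4 fR V_g)]/2 = [−36.9 + √(36.9² + 4×36.9×27.5)]/2 = 18.4 m/s
Subgeostrophic (V < V_g = 27.5 m/s), as expected around a low.
Converting: 18.4 m/s × 3.6 = 66.1 km/h

66.1 km/h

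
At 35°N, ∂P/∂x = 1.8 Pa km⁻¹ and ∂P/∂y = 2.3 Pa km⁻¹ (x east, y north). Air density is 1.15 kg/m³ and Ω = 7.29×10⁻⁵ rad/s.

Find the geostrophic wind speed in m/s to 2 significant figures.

Coriolis parameter at 35°N:
f = 2Ω sin φ = 2 × 7.29×10⁻⁵ × sin 35° = 8.36×10⁻⁵ s⁻¹
Component geostrophic relations (x east, y north):
u_g = −(1/(fρ)) ∂P/∂y,  v_g = (1/(fρ)) ∂P/∂x
u_g = −(2.3×10⁻³)/(8.36×10⁻⁵ × 1.15) = −23.9 m/s;  v_g = (1.8×10⁻³)/(8.36×10⁻⁵ × 1.15) = 18.7 m/s
|V_g| = √(u_g² + v_g²) = 30.4 m/s

30 m/s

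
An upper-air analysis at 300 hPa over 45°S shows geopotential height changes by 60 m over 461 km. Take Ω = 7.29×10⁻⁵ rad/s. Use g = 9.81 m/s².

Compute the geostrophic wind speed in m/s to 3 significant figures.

Coriolis parameter at 45°S:
f = 2Ω sin φ = 2 × 7.29×10⁻⁵ × sin 45° = 1.03×10⁻⁴ s⁻¹
Height gradient: |∂Z/∂n| = 60 m / 461000 m = 1.30×10⁻⁴
On a pressure surface, geostrophic balance gives V_g = (g/f)|∂Z/∂n|:
V_g = 9.81 × 1.30×10⁻⁴ / 1.03×10⁻⁴ = 12.4 m/s

12.4 m/s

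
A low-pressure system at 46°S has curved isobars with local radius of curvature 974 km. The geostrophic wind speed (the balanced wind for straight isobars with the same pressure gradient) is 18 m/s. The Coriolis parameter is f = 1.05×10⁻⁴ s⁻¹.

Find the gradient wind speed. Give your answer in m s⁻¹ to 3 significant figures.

Around a low, centrifugal force acts outward with Coriolis, so pressure-gradient force balances both:
(1/ρ)|∂P/∂n| = fV + V²/R  →  V² + fR·V − fR·V_g = 0
With fR = 1.05×10⁻⁴ × 974×10³ m = 102 m/s:
V = [−fR + √((fR)² + 4 fR V_g)]/2 = [−102 + √(102² + 4×102×18)]/2 = 15.6 m/s
Subgeostrophic (V < V_g = 18 m/s), as expected around a low.

15.6 m s⁻¹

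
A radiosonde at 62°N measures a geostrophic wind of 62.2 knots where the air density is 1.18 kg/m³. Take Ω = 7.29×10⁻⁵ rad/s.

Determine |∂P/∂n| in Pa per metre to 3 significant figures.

Coriolis parameter at 62°N:
f = 2Ω sin φ = 2 × 7.29×10⁻⁵ × sin 62° = 1.29×10⁻⁴ s⁻¹
Wind speed in SI: 62.2 knots = 32.0 m/s
Geostrophic balance rearranged: |∂P/∂n| = f ρ V_g
|∂P/∂n| = 1.29×10⁻⁴ × 1.18 × 32.0 = 4.86×10⁻³ Pa/m

4.86×10⁻³ Pa/m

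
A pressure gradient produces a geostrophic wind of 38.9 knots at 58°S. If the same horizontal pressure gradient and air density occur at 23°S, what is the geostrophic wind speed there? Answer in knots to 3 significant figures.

84.4 knots

With the same pressure gradient and density, V_g ∝ 1/f ∝ 1/sin φ.
V₂ = V₁ · sin φ₁ / sin φ₂ = 38.9 × sin 58° / sin 23°
V₂ = 38.9 × 0.8480/0.3907 = 84.4 knots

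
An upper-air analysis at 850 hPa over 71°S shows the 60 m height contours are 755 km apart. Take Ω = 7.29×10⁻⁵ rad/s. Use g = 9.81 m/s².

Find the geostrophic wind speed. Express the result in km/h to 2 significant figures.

Coriolis parameter at 71°S:
f = 2Ω sin φ = 2 × 7.29×10⁻⁵ × sin 71° = 1.38×10⁻⁴ s⁻¹
Height gradient: |∂Z/∂n| = 60 m / 755000 m = 7.95×10⁻⁵
On a pressure surface, geostrophic balance gives V_g = (g/f)|∂Z/∂n|:
V_g = 9.81 × 7.95×10⁻⁵ / 1.38×10⁻⁴ = 5.66 m/s
Converting: 5.66 m/s × 3.6 = 20 km/h

20 km/h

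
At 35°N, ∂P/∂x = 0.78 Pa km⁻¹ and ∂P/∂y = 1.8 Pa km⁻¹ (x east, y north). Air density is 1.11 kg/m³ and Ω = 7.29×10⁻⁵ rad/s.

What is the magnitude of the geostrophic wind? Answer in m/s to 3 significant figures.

Coriolis parameter at 35°N:
f = 2Ω sin φ = 2 × 7.29×10⁻⁵ × sin 35° = 8.36×10⁻⁵ s⁻¹
Component geostrophic relations (x east, y north):
u_g = −(1/(fρ)) ∂P/∂y,  v_g = (1/(fρ)) ∂P/∂x
u_g = −(1.8×10⁻³)/(8.36×10⁻⁵ × 1.11) = −19.4 m/s;  v_g = (0.78×10⁻³)/(8.36×10⁻⁵ × 1.11) = 8.40 m/s
|V_g| = √(u_g² + v_g²) = 21.1 m/s

21.1 m/s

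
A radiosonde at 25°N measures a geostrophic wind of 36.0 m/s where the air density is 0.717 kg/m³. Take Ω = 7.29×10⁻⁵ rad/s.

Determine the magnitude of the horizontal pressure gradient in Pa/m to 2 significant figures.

1.6×10⁻³ Pa/m

Coriolis parameter at 25°N:
f = 2Ω sin φ = 2 × 7.29×10⁻⁵ × sin 25° = 6.16×10⁻⁵ s⁻¹
Geostrophic balance rearranged: |∂P/∂n| = f ρ V_g
|∂P/∂n| = 6.16×10⁻⁵ × 0.717 × 36.0 = 1.59×10⁻³ Pa/m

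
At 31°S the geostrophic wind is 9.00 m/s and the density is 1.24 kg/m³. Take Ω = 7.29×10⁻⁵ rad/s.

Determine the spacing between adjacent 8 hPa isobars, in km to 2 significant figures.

950 km

Coriolis parameter at 31°S:
f = 2Ω sin φ = 2 × 7.29×10⁻⁵ × sin 31° = 7.51×10⁻⁵ s⁻¹
Geostrophic balance rearranged: |∂P/∂n| = f ρ V_g
|∂P/∂n| = 7.51×10⁻⁵ × 1.24 × 9.00 = 8.38×10⁻⁴ Pa/m
Isobar spacing: Δn = ΔP/|∂P/∂n| = 800 Pa / 8.38×10⁻⁴ Pa/m = 954616 m ≈ 950 km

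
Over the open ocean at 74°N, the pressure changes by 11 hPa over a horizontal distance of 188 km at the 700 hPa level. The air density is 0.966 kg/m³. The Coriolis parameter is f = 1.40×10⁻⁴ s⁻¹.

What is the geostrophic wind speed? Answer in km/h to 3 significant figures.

156 km/h

Pressure gradient: |∂P/∂n| = 1100 Pa / 188000 m = 5.85×10⁻³ Pa/m
Geostrophic balance (pressure-gradient force = Coriolis force):
V_g = (1/(fρ)) |∂P/∂n| = 5.85×10⁻³ / (1.40×10⁻⁴ × 0.966) = 43.3 m/s
Converting: 43.3 m/s × 3.6 = 156 km/h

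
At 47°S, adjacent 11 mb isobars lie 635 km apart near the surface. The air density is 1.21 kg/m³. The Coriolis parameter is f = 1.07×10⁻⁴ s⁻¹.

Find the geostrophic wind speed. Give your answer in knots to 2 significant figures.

26 knots

Pressure gradient: |∂P/∂n| = 1100 Pa / 635000 m = 1.73×10⁻³ Pa/m
Geostrophic balance (pressure-gradient force = Coriolis force):
V_g = (1/(fρ)) |∂P/∂n| = 1.73×10⁻³ / (1.07×10⁻⁴ × 1.21) = 13.4 m/s
Converting: 13.4 m/s × 1.944 = 26 knots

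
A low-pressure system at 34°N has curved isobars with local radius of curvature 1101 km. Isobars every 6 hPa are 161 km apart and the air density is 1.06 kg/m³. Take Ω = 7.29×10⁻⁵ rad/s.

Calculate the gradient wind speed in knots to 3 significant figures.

61.9 knots

Coriolis parameter at 34°N:
f = 2Ω sin φ = 2 × 7.29×10⁻⁵ × sin 34° = 8.15×10⁻⁵ s⁻¹
Pressure gradient: |∂P/∂n| = 600 Pa / 161000 m = 3.73×10⁻³ Pa/m
Geostrophic speed: V_g = |∂P/∂n|/(fρ) = 3.73×10⁻³/(8.15×10⁻⁵ × 1.06) = 43.1 m/s
Around a low, centrifugal force acts outward with Coriolis, so pressure-gradient force balances both:
(1/ρ)|∂P/∂n| = fV + V²/R  →  V² + fR·V − fR·V_g = 0
With fR = 8.15×10⁻⁵ × 1101×10³ m = 89.8 m/s:
V = [−fR + √((fR)² + 4 fR V_g)]/2 = [−89.8 + √(89.8² + 4×89.8×43.1)]/2 = 31.8 m/s
Subgeostrophic (V < V_g = 43.1 m/s), as expected around a low.
Converting: 31.8 m/s × 1.944 = 61.9 knots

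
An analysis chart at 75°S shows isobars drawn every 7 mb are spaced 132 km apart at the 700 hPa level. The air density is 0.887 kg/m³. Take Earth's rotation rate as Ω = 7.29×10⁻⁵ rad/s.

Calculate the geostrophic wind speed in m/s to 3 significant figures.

Coriolis parameter at 75°S:
f = 2Ω sin φ = 2 × 7.29×10⁻⁵ × sin 75° = 1.41×10⁻⁴ s⁻¹
Pressure gradient: |∂P/∂n| = 700 Pa / 132000 m = 5.30×10⁻³ Pa/m
Geostrophic balance (pressure-gradient force = Coriolis force):
V_g = (1/(fρ)) |∂P/∂n| = 5.30×10⁻³ / (1.41×10⁻⁴ × 0.887) = 42.5 m/s

42.5 m/s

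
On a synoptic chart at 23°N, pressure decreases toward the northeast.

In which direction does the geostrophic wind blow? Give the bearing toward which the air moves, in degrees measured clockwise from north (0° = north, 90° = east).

135°

The pressure-gradient force points toward the northeast (bearing 045°).
Geostrophic balance: in the Northern Hemisphere the Coriolis force deflects motion to the right, so the geostrophic wind blows 90° to the right of the pressure-gradient force (low pressure on the left).
Rotating 045° by 90° clockwise gives 135° — the wind blows toward the southeast.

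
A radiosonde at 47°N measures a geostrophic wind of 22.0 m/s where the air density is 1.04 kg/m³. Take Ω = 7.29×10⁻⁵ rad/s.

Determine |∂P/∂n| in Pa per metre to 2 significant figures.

Coriolis parameter at 47°N:
f = 2Ω sin φ = 2 × 7.29×10⁻⁵ × sin 47° = 1.07×10⁻⁴ s⁻¹
Geostrophic balance rearranged: |∂P/∂n| = f ρ V_g
|∂P/∂n| = 1.07×10⁻⁴ × 1.04 × 22.0 = 2.44×10⁻³ Pa/m

2.4×10⁻³ Pa/m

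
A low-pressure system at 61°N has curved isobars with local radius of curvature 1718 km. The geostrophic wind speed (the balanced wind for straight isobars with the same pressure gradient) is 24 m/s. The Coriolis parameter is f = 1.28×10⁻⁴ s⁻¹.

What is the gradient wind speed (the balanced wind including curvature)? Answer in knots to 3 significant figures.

Around a low, centrifugal force acts outward with Coriolis, so pressure-gradient force balances both:
(1/ρ)|∂P/∂n| = fV + V²/R  →  V² + fR·V − fR·V_g = 0
With fR = 1.28×10⁻⁴ × 1718×10³ m = 220 m/s:
V = [−fR + √((fR)² + 4 fR V_g)]/2 = [−220 + √(220² + 4×220×24)]/2 = 21.8 m/s
Subgeostrophic (V < V_g = 24 m/s), as expected around a low.
Converting: 21.8 m/s × 1.944 = 42.4 knots

42.4 knots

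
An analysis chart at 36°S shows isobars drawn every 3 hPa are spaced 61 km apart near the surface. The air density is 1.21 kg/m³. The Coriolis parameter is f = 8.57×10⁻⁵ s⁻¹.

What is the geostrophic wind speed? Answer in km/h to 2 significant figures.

Pressure gradient: |∂P/∂n| = 300 Pa / 61000 m = 4.92×10⁻³ Pa/m
Geostrophic balance (pressure-gradient force = Coriolis force):
V_g = (1/(fρ)) |∂P/∂n| = 4.92×10⁻³ / (8.57×10⁻⁵ × 1.21) = 47.4 m/s
Converting: 47.4 m/s × 3.6 = 170 km/h

170 km/h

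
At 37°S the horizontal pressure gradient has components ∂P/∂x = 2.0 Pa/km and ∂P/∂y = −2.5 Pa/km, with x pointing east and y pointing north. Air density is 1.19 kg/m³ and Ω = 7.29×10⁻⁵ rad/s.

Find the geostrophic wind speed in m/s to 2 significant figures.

31 m/s

Coriolis parameter at 37°S:
f = 2Ω sin φ = 2 × 7.29×10⁻⁵ × sin 37° = 8.77×10⁻⁵ s⁻¹
In the Southern Hemisphere f is negative: f = −8.77×10⁻⁵ s⁻¹.
Component geostrophic relations (x east, y north):
u_g = −(1/(fρ)) ∂P/∂y,  v_g = (1/(fρ)) ∂P/∂x
u_g = −(−2.5×10⁻³)/(−8.77×10⁻⁵ × 1.19) = −23.9 m/s;  v_g = (2.0×10⁻³)/(−8.77×10⁻⁵ × 1.19) = −19.2 m/s
|V_g| = √(u_g² + v_g²) = 30.7 m/s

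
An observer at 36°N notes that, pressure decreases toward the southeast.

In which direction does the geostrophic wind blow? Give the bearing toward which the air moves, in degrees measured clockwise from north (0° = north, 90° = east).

225°

The pressure-gradient force points toward the southeast (bearing 135°).
Geostrophic balance: in the Northern Hemisphere the Coriolis force deflects motion to the right, so the geostrophic wind blows 90° to the right of the pressure-gradient force (low pressure on the left).
Rotating 135° by 90° clockwise gives 225° — the wind blows toward the southwest.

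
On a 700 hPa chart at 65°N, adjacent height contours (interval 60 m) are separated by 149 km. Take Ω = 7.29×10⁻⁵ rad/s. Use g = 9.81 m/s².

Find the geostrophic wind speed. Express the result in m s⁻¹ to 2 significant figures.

30 m s⁻¹

Coriolis parameter at 65°N:
f = 2Ω sin φ = 2 × 7.29×10⁻⁵ × sin 65° = 1.32×10⁻⁴ s⁻¹
Height gradient: |∂Z/∂n| = 60 m / 149000 m = 4.03×10⁻⁴
On a pressure surface, geostrophic balance gives V_g = (g/f)|∂Z/∂n|:
V_g = 9.81 × 4.03×10⁻⁴ / 1.32×10⁻⁴ = 29.9 m/s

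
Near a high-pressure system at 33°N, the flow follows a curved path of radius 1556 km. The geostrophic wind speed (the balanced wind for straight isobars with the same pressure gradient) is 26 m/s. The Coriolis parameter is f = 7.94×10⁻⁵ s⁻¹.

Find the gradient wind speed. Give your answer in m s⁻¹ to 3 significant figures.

Around a high, pressure-gradient force acts outward with centrifugal, so Coriolis balances both:
fV = (1/ρ)|∂P/∂n| + V²/R  →  V² − fR·V + fR·V_g = 0
With fR = 7.94×10⁻⁵ × 1556×10³ m = 124 m/s:
V = [fR − √((fR)² − 4 fR V_g)]/2 = [124 − √(124² − 4×124×26)]/2 = 37.2 m/s
Supergeostrophic (V > V_g = 26 m/s), as expected around a high.

37.2 m s⁻¹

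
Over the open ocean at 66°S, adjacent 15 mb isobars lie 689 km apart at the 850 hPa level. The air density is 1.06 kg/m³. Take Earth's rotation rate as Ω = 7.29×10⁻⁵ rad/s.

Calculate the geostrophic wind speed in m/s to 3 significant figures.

Coriolis parameter at 66°S:
f = 2Ω sin φ = 2 × 7.29×10⁻⁵ × sin 66° = 1.33×10⁻⁴ s⁻¹
Pressure gradient: |∂P/∂n| = 1500 Pa / 689000 m = 2.18×10⁻³ Pa/m
Geostrophic balance (pressure-gradient force = Coriolis force):
V_g = (1/(fρ)) |∂P/∂n| = 2.18×10⁻³ / (1.33×10⁻⁴ × 1.06) = 15.4 m/s

15.4 m/s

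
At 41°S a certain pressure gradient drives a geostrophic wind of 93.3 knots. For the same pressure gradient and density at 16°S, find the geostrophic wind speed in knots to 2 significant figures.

With the same pressure gradient and density, V_g ∝ 1/f ∝ 1/sin φ.
V₂ = V₁ · sin φ₁ / sin φ₂ = 93.3 × sin 41° / sin 16°
V₂ = 93.3 × 0.6561/0.2756 = 220 knots

220 knots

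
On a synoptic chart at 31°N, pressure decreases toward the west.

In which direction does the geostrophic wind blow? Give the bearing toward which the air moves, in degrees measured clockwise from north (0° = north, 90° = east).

The pressure-gradient force points toward the west (bearing 270°).
Geostrophic balance: in the Northern Hemisphere the Coriolis force deflects motion to the right, so the geostrophic wind blows 90° to the right of the pressure-gradient force (low pressure on the left).
Rotating 270° by 90° clockwise gives 000° — the wind blows toward the north.

000°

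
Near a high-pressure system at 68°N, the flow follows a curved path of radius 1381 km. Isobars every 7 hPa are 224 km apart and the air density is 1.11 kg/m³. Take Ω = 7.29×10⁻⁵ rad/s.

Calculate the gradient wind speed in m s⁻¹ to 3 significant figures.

23.9 m s⁻¹

Coriolis parameter at 68°N:
f = 2Ω sin φ = 2 × 7.29×10⁻⁵ × sin 68° = 1.35×10⁻⁴ s⁻¹
Pressure gradient: |∂P/∂n| = 700 Pa / 224000 m = 3.12×10⁻³ Pa/m
Geostrophic speed: V_g = |∂P/∂n|/(fρ) = 3.12×10⁻³/(1.35×10⁻⁴ × 1.11) = 20.8 m/s
Around a high, pressure-gradient force acts outward with centrifugal, so Coriolis balances both:
fV = (1/ρ)|∂P/∂n| + V²/R  →  V² − fR·V + fR·V_g = 0
With fR = 1.35×10⁻⁴ × 1381×10³ m = 187 m/s:
V = [fR − √((fR)² − 4 fR V_g)]/2 = [187 − √(187² − 4×187×20.8)]/2 = 23.9 m/s
Supergeostrophic (V > V_g = 20.8 m/s), as expected around a high.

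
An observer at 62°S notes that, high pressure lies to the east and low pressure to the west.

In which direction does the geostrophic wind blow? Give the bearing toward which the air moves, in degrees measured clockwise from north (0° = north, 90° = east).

The pressure-gradient force points toward the west (bearing 270°).
Geostrophic balance: in the Southern Hemisphere the Coriolis force deflects motion to the left, so the geostrophic wind blows 90° to the left of the pressure-gradient force (low pressure on the right).
Rotating 270° by 90° counterclockwise gives 180° — the wind blows toward the south.

180°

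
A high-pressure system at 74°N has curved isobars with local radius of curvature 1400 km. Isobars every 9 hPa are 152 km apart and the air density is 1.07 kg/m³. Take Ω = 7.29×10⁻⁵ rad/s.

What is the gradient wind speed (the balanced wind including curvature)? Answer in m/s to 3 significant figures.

54.8 m/s

Coriolis parameter at 74°N:
f = 2Ω sin φ = 2 × 7.29×10⁻⁵ × sin 74° = 1.40×10⁻⁴ s⁻¹
Pressure gradient: |∂P/∂n| = 900 Pa / 152000 m = 5.92×10⁻³ Pa/m
Geostrophic speed: V_g = |∂P/∂n|/(fρ) = 5.92×10⁻³/(1.40×10⁻⁴ × 1.07) = 39.5 m/s
Around a high, pressure-gradient force acts outward with centrifugal, so Coriolis balances both:
fV = (1/ρ)|∂P/∂n| + V²/R  →  V² − fR·V + fR·V_g = 0
With fR = 1.40×10⁻⁴ × 1400×10³ m = 196 m/s:
V = [fR − √((fR)² − 4 fR V_g)]/2 = [196 − √(196² − 4×196×39.5)]/2 = 54.8 m/s
Supergeostrophic (V > V_g = 39.5 m/s), as expected around a high.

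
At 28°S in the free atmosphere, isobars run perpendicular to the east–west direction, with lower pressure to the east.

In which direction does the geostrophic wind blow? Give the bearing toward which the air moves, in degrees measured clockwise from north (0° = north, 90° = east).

The pressure-gradient force points toward the east (bearing 090°).
Geostrophic balance: in the Southern Hemisphere the Coriolis force deflects motion to the left, so the geostrophic wind blows 90° to the left of the pressure-gradient force (low pressure on the right).
Rotating 090° by 90° counterclockwise gives 000° — the wind blows toward the north.

000°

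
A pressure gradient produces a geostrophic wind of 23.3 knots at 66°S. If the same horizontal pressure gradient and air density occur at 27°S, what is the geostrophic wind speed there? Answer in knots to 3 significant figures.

With the same pressure gradient and density, V_g ∝ 1/f ∝ 1/sin φ.
V₂ = V₁ · sin φ₁ / sin φ₂ = 23.3 × sin 66° / sin 27°
V₂ = 23.3 × 0.9135/0.4540 = 46.9 knots

46.9 knots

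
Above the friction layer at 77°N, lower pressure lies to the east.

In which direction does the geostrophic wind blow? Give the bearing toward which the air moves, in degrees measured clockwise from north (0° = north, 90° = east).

180°

The pressure-gradient force points toward the east (bearing 090°).
Geostrophic balance: in the Northern Hemisphere the Coriolis force deflects motion to the right, so the geostrophic wind blows 90° to the right of the pressure-gradient force (low pressure on the left).
Rotating 090° by 90° clockwise gives 180° — the wind blows toward the south.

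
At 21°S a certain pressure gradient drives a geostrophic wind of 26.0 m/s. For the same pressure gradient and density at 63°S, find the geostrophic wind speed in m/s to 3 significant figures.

With the same pressure gradient and density, V_g ∝ 1/f ∝ 1/sin φ.
V₂ = V₁ · sin φ₁ / sin φ₂ = 26.0 × sin 21° / sin 63°
V₂ = 26.0 × 0.3584/0.8910 = 10.5 m/s

10.5 m/s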